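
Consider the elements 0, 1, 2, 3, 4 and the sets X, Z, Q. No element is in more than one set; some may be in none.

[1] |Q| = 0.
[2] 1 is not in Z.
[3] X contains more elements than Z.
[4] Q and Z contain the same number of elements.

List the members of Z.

Z = {}

From (2): 1 ∉ Z.
(1): Q already has 0, so the rest are out.
Suppose 0 ∈ Z: no assignment then satisfies all the clues, so 0 ∉ Z.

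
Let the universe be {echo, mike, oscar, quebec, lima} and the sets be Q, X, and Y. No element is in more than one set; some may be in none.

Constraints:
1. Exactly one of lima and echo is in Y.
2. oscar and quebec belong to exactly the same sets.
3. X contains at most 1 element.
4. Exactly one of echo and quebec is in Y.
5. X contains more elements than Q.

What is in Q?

Q = {}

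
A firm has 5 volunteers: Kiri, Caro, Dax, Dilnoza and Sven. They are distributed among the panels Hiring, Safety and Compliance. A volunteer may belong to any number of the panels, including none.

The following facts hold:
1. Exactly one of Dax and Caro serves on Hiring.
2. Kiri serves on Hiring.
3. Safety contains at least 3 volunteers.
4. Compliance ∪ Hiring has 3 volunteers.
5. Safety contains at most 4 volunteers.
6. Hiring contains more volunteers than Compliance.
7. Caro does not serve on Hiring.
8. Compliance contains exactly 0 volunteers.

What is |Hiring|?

3

From (2): Kiri ∈ Hiring.
From (7): Caro ∉ Hiring.
(1) (exactly one): Dax ∈ Hiring.
(8): Compliance already has 0, so the rest are out.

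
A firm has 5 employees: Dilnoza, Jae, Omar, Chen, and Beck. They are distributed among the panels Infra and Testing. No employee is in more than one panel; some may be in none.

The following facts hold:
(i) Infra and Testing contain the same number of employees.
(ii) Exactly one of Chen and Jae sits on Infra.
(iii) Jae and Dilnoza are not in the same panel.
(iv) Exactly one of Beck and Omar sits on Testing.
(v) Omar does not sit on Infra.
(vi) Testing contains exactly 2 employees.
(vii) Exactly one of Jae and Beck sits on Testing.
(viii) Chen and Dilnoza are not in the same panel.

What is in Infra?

Infra = {Beck, Chen}

From (v): Omar ∉ Infra.
Suppose Dilnoza ∈ Infra: no assignment then satisfies all the clues, so Dilnoza ∉ Infra.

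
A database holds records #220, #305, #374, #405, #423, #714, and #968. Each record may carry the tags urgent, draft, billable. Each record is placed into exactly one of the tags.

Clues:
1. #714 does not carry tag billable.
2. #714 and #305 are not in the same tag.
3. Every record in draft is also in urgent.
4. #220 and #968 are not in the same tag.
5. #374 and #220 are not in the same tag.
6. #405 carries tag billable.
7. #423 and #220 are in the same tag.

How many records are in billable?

4

From (1): #714 ∉ billable.
From (6): #405 ∈ billable.
Suppose #220 ∈ draft: no assignment then satisfies all the clues, so #220 ∉ draft.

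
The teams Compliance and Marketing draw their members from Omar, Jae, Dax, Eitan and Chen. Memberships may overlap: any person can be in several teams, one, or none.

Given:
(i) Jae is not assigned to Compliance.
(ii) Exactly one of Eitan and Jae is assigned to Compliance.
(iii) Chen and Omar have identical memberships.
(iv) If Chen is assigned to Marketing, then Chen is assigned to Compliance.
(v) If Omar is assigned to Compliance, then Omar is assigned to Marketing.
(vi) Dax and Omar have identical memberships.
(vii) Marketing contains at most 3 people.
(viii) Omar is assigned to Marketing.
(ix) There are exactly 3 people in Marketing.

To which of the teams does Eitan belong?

From (i): Jae ∉ Compliance.
From (viii): Omar ∈ Marketing.
(ii) (exactly one): Eitan ∈ Compliance.
(iii): Chen matches Omar: Chen ∈ Marketing.
(iv): Chen ∈ Compliance.
(vi): Dax matches Omar: Dax ∈ Marketing.
(vii): Marketing already has 3, so the rest are out.
(iii): Omar matches Chen: Omar ∈ Compliance.
(vi): Dax matches Omar: Dax ∈ Compliance.

Eitan: Compliance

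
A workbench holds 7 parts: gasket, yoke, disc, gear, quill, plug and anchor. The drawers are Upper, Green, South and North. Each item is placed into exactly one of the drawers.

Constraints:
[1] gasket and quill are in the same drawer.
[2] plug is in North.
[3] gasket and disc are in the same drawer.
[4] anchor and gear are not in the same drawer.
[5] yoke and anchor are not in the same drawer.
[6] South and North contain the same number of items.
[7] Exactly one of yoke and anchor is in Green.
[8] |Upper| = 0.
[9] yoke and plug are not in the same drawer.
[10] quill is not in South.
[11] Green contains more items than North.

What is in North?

North = {plug}

From (2): plug ∈ North.
From (10): quill ∉ South.
(1): gasket matches quill: gasket ∉ South.
(3): disc matches gasket: disc ∉ South.
(8): Upper already has 0, so the rest are out.
(9): yoke ∉ North.
Suppose gasket ∈ North: no assignment then satisfies all the clues, so gasket ∉ North.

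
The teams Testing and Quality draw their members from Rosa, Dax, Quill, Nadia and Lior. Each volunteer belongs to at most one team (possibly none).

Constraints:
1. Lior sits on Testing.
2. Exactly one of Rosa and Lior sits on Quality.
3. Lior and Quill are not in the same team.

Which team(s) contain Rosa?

Rosa: Quality

From (1): Lior ∈ Testing.
(2) (exactly one): Rosa ∈ Quality.
(3): Quill ∉ Testing.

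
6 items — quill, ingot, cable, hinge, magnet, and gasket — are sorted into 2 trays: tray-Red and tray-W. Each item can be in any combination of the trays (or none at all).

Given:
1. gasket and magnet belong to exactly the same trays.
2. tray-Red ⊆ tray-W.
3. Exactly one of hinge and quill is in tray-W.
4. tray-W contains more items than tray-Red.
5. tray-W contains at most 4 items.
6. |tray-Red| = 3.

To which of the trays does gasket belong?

gasket: tray-Red, tray-W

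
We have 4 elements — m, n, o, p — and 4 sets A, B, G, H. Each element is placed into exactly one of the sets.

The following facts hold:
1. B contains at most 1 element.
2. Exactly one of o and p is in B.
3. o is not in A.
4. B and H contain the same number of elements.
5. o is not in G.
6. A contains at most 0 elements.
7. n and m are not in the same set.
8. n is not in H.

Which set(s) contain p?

p: G

From (3): o ∉ A.
From (5): o ∉ G.
From (8): n ∉ H.
(6): A already has 0, so the rest are out.
Suppose p ∈ B: no assignment then satisfies all the clues, so p ∉ B.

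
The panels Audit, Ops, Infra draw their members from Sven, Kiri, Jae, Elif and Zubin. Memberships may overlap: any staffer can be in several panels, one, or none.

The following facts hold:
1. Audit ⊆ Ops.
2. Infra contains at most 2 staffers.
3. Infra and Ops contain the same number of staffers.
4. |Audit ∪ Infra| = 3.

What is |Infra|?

2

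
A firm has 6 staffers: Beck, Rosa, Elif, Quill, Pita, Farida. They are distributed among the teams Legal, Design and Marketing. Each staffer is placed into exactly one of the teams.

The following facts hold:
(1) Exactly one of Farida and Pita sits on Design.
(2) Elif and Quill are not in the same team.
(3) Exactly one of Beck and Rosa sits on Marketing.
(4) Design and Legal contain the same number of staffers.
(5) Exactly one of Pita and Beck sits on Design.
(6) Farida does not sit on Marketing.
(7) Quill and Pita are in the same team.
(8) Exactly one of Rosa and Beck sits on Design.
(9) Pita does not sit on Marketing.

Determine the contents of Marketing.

Marketing = {Elif, Rosa}

From (6): Farida ∉ Marketing.
From (9): Pita ∉ Marketing.
(7): Quill matches Pita: Quill ∉ Marketing.
Suppose Beck ∈ Marketing: no assignment then satisfies all the clues, so Beck ∉ Marketing.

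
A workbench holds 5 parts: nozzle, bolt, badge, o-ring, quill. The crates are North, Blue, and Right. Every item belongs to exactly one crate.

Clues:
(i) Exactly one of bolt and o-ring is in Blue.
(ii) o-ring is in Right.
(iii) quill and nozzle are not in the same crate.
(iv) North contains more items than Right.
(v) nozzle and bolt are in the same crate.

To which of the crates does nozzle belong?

nozzle: Blue

From (ii): o-ring ∈ Right.
(i) (exactly one): bolt ∈ Blue.
(v): nozzle matches bolt: nozzle ∉ North.
(v): nozzle matches bolt: nozzle ∈ Blue.
(iii): quill ∉ Blue.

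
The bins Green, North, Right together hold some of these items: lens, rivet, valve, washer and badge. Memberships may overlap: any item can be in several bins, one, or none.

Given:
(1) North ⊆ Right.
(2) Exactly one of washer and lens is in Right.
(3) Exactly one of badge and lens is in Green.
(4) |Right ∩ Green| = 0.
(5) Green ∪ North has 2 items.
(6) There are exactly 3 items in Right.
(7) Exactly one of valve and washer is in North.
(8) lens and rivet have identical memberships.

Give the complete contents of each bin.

Green = {badge}; North = {valve}; Right = {lens, rivet, valve}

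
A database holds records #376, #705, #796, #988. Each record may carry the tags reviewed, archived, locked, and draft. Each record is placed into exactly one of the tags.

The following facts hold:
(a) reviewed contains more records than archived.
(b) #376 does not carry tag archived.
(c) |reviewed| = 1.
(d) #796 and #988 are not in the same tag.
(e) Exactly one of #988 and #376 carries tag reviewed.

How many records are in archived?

0

From (b): #376 ∉ archived.
Suppose #705 ∈ reviewed: no assignment then satisfies all the clues, so #705 ∉ reviewed.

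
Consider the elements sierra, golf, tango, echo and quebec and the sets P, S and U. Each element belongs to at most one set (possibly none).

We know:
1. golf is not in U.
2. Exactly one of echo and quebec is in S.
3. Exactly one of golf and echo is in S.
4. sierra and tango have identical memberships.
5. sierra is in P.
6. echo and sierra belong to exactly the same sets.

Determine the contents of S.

From (1): golf ∉ U.
From (5): sierra ∈ P.
(4): tango matches sierra: tango ∈ P.
(6): echo matches sierra: echo ∈ P.
(2) (exactly one): quebec ∈ S.
(3) (exactly one): golf ∈ S.

S = {golf, quebec}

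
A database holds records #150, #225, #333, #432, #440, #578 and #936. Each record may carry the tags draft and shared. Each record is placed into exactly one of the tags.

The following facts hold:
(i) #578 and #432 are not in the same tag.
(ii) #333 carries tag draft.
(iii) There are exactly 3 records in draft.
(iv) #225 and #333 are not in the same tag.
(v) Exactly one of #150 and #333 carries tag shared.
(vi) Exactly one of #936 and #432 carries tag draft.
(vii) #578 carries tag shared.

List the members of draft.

draft = {#333, #432, #440}

From (ii): #333 ∈ draft.
From (vii): #578 ∈ shared.
(i): #432 ∉ shared.
(iv): #225 ∉ draft.
(v) (exactly one): #150 ∈ shared.
Only one tag left: #225 ∈ shared.
Only one tag left: #432 ∈ draft.
(vi) (exactly one): #936 ∉ draft.
Only one tag left: #936 ∈ shared.
(iii): only 3 candidates remain for draft, so all are in.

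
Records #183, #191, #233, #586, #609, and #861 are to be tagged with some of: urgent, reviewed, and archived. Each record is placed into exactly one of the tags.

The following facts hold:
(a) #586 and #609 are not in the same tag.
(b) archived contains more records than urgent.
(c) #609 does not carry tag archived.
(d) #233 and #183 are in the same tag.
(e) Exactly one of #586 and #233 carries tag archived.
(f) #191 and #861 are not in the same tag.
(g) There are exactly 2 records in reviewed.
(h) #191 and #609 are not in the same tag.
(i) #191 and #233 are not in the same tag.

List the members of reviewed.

reviewed = {#191, #586}

From (c): #609 ∉ archived.
Suppose #183 ∈ reviewed: no assignment then satisfies all the clues, so #183 ∉ reviewed.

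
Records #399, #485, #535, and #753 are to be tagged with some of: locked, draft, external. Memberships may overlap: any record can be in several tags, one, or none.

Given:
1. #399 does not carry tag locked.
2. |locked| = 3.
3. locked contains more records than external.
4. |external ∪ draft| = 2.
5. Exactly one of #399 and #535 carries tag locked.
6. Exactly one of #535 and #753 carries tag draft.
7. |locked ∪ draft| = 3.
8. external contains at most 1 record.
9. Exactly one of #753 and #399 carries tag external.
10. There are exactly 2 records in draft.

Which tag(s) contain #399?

#399: none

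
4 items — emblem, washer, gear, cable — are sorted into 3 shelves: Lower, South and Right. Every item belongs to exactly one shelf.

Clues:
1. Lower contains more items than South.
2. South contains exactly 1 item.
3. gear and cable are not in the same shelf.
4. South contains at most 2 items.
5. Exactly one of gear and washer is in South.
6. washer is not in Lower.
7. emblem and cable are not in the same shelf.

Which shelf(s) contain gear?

From (6): washer ∉ Lower.
Suppose gear ∉ Lower: no assignment then satisfies all the clues, so gear ∈ Lower.

gear: Lower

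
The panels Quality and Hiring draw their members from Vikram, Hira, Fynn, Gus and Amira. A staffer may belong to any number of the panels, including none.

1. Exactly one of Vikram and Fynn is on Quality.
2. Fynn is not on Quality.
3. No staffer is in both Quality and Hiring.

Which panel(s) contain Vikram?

Vikram: Quality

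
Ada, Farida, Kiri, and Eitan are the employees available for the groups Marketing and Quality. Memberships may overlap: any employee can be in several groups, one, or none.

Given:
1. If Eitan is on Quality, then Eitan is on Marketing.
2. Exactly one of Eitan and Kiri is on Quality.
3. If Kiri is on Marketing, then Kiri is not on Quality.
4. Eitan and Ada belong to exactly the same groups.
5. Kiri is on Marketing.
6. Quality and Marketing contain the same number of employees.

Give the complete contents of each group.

Marketing = {Ada, Eitan, Kiri}; Quality = {Ada, Eitan, Farida}

From (5): Kiri ∈ Marketing.
(3): Kiri ∉ Quality.
(2) (exactly one): Eitan ∈ Quality.
(4): Ada matches Eitan: Ada ∈ Quality.
(1): Eitan ∈ Marketing.
(4): Ada matches Eitan: Ada ∈ Marketing.
Suppose Farida ∈ Marketing: no assignment then satisfies all the clues, so Farida ∉ Marketing.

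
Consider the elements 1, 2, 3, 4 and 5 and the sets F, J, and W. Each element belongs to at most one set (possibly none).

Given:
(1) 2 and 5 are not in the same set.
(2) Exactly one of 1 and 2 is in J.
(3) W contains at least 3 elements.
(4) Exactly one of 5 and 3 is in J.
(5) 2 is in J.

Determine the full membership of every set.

F = {}; J = {2, 3}; W = {1, 4, 5}

From (5): 2 ∈ J.
(1): 5 ∉ J.
(2) (exactly one): 1 ∉ J.
(4) (exactly one): 3 ∈ J.
(3): only 3 candidates remain for W, so all are in.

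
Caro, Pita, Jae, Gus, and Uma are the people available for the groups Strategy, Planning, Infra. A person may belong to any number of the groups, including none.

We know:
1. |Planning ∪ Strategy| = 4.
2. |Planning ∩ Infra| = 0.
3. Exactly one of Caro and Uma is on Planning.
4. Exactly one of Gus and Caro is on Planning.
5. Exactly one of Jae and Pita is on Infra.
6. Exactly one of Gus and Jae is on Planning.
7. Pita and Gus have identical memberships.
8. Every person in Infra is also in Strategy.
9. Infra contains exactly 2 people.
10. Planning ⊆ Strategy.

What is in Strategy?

Strategy = {Caro, Gus, Jae, Pita}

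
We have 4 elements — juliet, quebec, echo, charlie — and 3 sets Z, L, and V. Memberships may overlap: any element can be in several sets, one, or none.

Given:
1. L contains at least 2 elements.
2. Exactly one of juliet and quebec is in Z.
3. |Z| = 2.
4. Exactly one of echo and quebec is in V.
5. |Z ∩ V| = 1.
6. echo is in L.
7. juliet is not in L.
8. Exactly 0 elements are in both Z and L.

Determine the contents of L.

L = {echo, quebec}

From (6): echo ∈ L.
From (7): juliet ∉ L.
Suppose quebec ∉ L: no assignment then satisfies all the clues, so quebec ∈ L.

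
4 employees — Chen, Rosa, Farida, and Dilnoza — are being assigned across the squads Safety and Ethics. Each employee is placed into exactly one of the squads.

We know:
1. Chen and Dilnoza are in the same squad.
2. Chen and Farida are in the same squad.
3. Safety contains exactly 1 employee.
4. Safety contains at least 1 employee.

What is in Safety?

Safety = {Rosa}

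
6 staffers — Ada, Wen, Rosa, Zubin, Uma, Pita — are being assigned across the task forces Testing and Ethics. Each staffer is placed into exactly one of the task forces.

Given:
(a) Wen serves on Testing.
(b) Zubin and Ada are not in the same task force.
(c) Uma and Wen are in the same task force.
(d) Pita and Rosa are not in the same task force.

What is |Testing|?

4

From (a): Wen ∈ Testing.
(c): Uma matches Wen: Uma ∈ Testing.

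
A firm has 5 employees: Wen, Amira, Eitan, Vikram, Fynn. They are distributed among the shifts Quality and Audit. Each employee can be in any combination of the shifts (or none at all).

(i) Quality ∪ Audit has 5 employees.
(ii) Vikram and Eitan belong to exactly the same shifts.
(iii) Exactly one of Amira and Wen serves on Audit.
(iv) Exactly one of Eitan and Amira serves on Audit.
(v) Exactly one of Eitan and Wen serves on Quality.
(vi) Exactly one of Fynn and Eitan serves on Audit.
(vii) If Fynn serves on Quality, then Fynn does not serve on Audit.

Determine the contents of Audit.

Audit = {Eitan, Vikram, Wen}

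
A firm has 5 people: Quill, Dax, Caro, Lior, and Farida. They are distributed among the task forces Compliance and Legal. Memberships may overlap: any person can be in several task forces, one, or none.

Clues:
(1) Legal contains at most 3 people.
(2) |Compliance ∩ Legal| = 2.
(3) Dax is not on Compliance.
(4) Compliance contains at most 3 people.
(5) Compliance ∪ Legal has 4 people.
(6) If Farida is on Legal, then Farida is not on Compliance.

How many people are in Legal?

3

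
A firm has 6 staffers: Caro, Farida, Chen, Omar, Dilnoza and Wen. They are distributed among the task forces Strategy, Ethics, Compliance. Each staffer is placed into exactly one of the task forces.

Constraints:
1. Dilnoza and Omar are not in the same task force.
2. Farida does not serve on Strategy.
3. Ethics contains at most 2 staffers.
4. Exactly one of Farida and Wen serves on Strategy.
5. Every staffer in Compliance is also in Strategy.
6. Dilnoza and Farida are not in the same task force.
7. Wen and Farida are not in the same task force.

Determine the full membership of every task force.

Strategy = {Caro, Chen, Dilnoza, Wen}; Ethics = {Farida, Omar}; Compliance = {}

From (2): Farida ∉ Strategy.
(4) (exactly one): Wen ∈ Strategy.
(5) contrapositive: Farida ∉ Compliance.
Only one task force left: Farida ∈ Ethics.
(6): Dilnoza ∉ Ethics.
Suppose Caro ∉ Strategy: no assignment then satisfies all the clues, so Caro ∈ Strategy.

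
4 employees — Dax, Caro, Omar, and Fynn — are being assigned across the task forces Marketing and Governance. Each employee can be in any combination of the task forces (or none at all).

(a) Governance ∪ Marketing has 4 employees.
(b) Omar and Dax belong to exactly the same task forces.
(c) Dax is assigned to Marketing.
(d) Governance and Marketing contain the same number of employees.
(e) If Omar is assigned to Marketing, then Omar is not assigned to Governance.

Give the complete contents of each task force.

Marketing = {Dax, Omar}; Governance = {Caro, Fynn}

From (c): Dax ∈ Marketing.
(b): Omar matches Dax: Omar ∈ Marketing.
(e): Omar ∉ Governance.
(b): Dax matches Omar: Dax ∉ Governance.
Suppose Caro ∈ Marketing: no assignment then satisfies all the clues, so Caro ∉ Marketing.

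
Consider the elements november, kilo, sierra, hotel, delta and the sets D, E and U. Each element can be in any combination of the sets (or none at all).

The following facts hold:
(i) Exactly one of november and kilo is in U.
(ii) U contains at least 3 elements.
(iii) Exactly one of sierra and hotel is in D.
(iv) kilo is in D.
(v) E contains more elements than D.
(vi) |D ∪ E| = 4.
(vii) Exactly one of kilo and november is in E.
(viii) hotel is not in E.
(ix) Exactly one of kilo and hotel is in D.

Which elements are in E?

E = {delta, november, sierra}

From (iv): kilo ∈ D.
From (viii): hotel ∉ E.
(ix) (exactly one): hotel ∉ D.
(iii) (exactly one): sierra ∈ D.
Suppose november ∉ E: no assignment then satisfies all the clues, so november ∈ E.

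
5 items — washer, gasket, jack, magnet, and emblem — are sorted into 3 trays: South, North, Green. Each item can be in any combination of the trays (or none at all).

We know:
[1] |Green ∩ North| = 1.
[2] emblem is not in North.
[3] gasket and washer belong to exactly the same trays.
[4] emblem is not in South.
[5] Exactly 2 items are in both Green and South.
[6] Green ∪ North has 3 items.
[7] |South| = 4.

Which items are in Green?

Green = {emblem, jack, magnet}

From (2): emblem ∉ North.
From (4): emblem ∉ South.
(7): only 4 candidates remain for South, so all are in.
Suppose washer ∈ Green: no assignment then satisfies all the clues, so washer ∉ Green.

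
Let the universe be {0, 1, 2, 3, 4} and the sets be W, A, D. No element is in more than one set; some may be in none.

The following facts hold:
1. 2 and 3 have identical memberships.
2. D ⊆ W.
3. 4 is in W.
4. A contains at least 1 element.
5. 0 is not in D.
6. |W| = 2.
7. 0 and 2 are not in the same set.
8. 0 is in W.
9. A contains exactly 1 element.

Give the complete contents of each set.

W = {0, 4}; A = {1}; D = {}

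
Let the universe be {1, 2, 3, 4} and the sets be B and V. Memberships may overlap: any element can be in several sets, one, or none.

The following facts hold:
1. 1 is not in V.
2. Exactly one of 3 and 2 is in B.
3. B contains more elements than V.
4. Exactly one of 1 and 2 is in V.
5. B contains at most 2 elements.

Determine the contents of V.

V = {2}

From (1): 1 ∉ V.
(4) (exactly one): 2 ∈ V.
Suppose 3 ∈ V: no assignment then satisfies all the clues, so 3 ∉ V.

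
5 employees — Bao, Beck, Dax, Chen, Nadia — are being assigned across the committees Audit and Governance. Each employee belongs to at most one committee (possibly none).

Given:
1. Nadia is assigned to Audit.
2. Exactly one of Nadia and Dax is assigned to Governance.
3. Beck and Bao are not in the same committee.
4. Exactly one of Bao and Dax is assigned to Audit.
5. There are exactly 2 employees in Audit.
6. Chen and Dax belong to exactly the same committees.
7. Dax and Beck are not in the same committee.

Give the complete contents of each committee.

From (1): Nadia ∈ Audit.
(2) (exactly one): Dax ∈ Governance.
(4) (exactly one): Bao ∈ Audit.
(5): Audit already has 2, so the rest are out.
(6): Chen matches Dax: Chen ∈ Governance.
(7): Beck ∉ Governance.

Audit = {Bao, Nadia}; Governance = {Chen, Dax}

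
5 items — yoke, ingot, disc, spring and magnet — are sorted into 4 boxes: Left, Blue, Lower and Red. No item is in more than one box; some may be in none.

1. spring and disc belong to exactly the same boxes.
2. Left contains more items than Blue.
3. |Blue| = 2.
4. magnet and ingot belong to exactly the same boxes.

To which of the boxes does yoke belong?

yoke: Left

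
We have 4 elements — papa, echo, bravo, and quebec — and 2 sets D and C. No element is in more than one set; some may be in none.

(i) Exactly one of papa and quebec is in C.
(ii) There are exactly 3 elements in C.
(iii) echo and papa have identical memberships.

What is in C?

C = {bravo, echo, papa}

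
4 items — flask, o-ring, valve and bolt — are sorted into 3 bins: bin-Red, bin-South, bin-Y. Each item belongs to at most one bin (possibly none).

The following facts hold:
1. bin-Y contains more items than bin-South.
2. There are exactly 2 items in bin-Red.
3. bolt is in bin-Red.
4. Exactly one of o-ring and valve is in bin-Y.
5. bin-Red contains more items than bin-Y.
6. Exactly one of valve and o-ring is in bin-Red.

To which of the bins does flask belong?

From (3): bolt ∈ bin-Red.
Suppose flask ∈ bin-Red: no assignment then satisfies all the clues, so flask ∉ bin-Red.

flask: none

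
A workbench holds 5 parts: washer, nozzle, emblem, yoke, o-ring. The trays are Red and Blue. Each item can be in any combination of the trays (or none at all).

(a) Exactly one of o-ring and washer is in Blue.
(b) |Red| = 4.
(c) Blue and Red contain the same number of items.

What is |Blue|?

4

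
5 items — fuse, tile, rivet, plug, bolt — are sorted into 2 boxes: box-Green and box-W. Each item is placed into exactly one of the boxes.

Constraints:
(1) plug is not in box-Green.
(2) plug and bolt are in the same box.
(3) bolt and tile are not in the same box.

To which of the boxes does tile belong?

From (1): plug ∉ box-Green.
(2): bolt matches plug: bolt ∉ box-Green.
Only one box left: plug ∈ box-W.
Only one box left: bolt ∈ box-W.
(3): tile ∉ box-W.
Only one box left: tile ∈ box-Green.

tile: box-Green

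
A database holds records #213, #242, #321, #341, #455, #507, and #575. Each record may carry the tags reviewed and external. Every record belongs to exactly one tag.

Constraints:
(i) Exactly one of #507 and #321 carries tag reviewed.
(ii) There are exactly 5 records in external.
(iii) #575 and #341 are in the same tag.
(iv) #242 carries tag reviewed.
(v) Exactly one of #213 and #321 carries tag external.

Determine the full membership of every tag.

reviewed = {#242, #321}; external = {#213, #341, #455, #507, #575}

From (iv): #242 ∈ reviewed.
Suppose #213 ∈ reviewed: no assignment then satisfies all the clues, so #213 ∉ reviewed.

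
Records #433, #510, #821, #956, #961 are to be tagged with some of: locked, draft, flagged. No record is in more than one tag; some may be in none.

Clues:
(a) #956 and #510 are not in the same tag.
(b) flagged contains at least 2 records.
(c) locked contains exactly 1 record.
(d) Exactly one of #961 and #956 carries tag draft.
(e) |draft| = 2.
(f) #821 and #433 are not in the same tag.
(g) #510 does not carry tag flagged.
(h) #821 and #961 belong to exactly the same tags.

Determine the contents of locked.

locked = {#510}

From (g): #510 ∉ flagged.
Suppose #433 ∈ locked: no assignment then satisfies all the clues, so #433 ∉ locked.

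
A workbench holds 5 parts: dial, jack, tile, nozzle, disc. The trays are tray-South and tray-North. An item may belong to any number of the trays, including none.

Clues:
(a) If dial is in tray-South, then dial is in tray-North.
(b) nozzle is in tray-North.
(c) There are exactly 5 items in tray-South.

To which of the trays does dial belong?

dial: tray-North, tray-South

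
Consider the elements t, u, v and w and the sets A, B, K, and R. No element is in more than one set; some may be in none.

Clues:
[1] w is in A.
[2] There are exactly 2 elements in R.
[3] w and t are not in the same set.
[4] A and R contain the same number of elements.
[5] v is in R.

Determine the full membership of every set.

A = {u, w}; B = {}; K = {}; R = {t, v}

From (1): w ∈ A.
From (5): v ∈ R.
(3): t ∉ A.
Suppose t ∈ B: no assignment then satisfies all the clues, so t ∉ B.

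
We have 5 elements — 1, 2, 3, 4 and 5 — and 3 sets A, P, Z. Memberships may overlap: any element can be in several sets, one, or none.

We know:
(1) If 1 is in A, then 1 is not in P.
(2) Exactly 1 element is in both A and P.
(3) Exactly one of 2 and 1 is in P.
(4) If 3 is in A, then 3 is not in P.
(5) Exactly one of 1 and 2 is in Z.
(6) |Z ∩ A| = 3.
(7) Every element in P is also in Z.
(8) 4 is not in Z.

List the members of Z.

Z = {2, 3, 5}

From (8): 4 ∉ Z.
(7) contrapositive: 4 ∉ P.
Suppose 1 ∈ Z: no assignment then satisfies all the clues, so 1 ∉ Z.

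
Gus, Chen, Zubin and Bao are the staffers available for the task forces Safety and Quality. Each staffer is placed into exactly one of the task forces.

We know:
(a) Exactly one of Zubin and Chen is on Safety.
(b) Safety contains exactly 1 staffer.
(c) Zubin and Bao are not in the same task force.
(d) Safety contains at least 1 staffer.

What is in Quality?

Quality = {Bao, Chen, Gus}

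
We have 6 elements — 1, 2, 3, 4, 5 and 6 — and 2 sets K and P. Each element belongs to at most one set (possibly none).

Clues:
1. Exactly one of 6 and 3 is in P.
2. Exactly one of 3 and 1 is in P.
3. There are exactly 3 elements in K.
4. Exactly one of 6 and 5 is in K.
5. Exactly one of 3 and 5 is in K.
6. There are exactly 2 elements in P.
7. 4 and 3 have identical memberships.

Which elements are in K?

K = {1, 2, 5}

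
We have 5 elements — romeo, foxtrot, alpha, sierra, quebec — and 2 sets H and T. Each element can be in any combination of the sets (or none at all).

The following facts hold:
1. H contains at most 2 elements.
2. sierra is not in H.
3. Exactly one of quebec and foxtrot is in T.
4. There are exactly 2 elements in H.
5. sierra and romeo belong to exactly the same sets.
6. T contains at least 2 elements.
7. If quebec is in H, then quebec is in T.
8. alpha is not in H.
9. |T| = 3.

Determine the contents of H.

H = {foxtrot, quebec}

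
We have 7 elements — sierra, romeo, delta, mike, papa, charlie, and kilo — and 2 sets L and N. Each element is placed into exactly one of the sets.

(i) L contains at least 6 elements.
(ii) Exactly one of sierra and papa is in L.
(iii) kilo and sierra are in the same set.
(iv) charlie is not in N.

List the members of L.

L = {charlie, delta, kilo, mike, romeo, sierra}

From (iv): charlie ∉ N.
Only one set left: charlie ∈ L.
Suppose sierra ∉ L: no assignment then satisfies all the clues, so sierra ∈ L.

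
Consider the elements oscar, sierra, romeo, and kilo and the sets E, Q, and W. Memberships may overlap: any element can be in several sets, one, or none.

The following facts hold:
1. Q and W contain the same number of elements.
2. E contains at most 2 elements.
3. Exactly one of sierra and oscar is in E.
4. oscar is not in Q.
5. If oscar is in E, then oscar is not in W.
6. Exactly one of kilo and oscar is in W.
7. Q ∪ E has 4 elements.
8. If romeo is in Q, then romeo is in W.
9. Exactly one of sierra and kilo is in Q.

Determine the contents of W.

W = {kilo, romeo}

From (4): oscar ∉ Q.
Suppose oscar ∈ W: no assignment then satisfies all the clues, so oscar ∉ W.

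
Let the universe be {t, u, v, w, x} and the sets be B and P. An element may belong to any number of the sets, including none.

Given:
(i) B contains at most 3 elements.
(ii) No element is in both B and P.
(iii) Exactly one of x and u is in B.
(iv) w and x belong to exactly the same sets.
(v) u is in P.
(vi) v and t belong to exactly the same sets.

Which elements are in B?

B = {w, x}

From (v): u ∈ P.
(ii) (disjoint): u ∉ B.
(iii) (exactly one): x ∈ B.
(iv): w matches x: w ∈ B.
(ii) (disjoint): w ∉ P.
(ii) (disjoint): x ∉ P.
Suppose t ∈ B: no assignment then satisfies all the clues, so t ∉ B.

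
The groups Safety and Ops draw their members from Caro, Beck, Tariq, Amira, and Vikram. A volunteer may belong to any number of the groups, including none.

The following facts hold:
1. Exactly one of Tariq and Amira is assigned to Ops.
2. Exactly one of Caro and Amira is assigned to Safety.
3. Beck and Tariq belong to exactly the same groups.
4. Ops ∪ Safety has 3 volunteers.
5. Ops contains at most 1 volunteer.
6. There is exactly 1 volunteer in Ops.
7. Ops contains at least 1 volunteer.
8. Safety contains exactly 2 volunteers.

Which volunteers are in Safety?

Safety = {Caro, Vikram}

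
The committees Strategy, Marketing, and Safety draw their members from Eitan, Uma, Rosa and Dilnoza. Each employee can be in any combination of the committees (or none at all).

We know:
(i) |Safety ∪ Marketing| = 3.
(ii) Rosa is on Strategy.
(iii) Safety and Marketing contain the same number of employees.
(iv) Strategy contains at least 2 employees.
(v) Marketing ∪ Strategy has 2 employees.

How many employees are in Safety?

2

From (ii): Rosa ∈ Strategy.
Suppose Rosa ∉ Marketing: no assignment then satisfies all the clues, so Rosa ∈ Marketing.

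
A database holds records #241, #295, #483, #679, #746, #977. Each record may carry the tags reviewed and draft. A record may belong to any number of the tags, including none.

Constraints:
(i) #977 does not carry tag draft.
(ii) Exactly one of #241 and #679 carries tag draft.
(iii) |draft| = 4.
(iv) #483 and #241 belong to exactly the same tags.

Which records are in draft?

draft = {#241, #295, #483, #746}

From (i): #977 ∉ draft.
Suppose #241 ∉ draft: no assignment then satisfies all the clues, so #241 ∈ draft.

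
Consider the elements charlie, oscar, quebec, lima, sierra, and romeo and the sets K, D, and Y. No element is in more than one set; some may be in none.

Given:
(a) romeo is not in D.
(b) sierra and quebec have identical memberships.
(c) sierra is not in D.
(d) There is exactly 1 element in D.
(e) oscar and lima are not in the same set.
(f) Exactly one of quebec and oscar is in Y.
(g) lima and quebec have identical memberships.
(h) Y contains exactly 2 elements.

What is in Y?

Y = {oscar, romeo}

From (a): romeo ∉ D.
From (c): sierra ∉ D.
(b): quebec matches sierra: quebec ∉ D.
(g): lima matches quebec: lima ∉ D.
Suppose charlie ∈ Y: no assignment then satisfies all the clues, so charlie ∉ Y.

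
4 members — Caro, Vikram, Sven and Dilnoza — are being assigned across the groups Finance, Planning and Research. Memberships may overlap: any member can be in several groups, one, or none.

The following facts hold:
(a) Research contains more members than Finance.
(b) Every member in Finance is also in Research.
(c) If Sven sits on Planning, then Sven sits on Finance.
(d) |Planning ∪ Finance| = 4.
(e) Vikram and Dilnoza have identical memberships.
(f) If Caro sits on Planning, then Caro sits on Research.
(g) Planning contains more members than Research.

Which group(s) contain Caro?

Caro: Planning, Research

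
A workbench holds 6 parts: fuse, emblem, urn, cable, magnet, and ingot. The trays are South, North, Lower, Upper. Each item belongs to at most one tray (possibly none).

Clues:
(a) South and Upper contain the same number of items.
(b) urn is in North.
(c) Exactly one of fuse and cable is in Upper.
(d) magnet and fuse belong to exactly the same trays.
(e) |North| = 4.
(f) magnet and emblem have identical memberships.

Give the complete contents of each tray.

South = {ingot}; North = {emblem, fuse, magnet, urn}; Lower = {}; Upper = {cable}

From (b): urn ∈ North.
Suppose fuse ∈ South: no assignment then satisfies all the clues, so fuse ∉ South.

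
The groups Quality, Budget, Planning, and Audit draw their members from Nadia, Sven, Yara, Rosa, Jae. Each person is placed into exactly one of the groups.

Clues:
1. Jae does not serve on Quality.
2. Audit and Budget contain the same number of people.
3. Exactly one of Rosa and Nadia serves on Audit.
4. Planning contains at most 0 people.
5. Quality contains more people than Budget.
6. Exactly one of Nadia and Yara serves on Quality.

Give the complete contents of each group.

Quality = {Rosa, Sven, Yara}; Budget = {Jae}; Planning = {}; Audit = {Nadia}

From (1): Jae ∉ Quality.
(4): Planning already has 0, so the rest are out.
Suppose Nadia ∈ Quality: no assignment then satisfies all the clues, so Nadia ∉ Quality.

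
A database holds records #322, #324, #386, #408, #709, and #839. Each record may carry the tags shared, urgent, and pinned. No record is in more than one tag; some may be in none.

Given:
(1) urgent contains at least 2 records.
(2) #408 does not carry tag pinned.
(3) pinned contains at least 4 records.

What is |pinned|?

4

From (2): #408 ∉ pinned.
Suppose #322 ∈ shared: no assignment then satisfies all the clues, so #322 ∉ shared.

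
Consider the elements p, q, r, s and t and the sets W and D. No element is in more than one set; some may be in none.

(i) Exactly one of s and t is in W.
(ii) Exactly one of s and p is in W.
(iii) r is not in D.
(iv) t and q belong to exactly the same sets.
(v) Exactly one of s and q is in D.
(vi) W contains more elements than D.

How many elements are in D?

1

From (iii): r ∉ D.
Suppose p ∉ W: no assignment then satisfies all the clues, so p ∈ W.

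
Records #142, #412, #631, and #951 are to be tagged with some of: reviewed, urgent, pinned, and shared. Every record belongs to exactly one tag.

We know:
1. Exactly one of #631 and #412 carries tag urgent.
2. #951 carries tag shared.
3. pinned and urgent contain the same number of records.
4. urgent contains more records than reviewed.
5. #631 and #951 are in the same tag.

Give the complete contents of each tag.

reviewed = {}; urgent = {#412}; pinned = {#142}; shared = {#631, #951}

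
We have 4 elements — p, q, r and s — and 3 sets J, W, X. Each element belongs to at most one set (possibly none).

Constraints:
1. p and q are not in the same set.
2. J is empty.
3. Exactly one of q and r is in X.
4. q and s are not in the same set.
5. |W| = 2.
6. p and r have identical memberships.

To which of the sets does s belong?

s: none

(2): J already has 0, so the rest are out.
Suppose s ∈ W: no assignment then satisfies all the clues, so s ∉ W.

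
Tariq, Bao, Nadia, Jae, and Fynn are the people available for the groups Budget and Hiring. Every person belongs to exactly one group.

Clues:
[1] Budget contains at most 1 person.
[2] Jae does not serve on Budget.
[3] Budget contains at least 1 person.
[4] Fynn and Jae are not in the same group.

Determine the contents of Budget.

Budget = {Fynn}

From (2): Jae ∉ Budget.
Only one group left: Jae ∈ Hiring.
(4): Fynn ∉ Hiring.
Only one group left: Fynn ∈ Budget.
(1): Budget already has 1, so the rest are out.
Only one group left: Tariq ∈ Hiring.
Only one group left: Bao ∈ Hiring.
Only one group left: Nadia ∈ Hiring.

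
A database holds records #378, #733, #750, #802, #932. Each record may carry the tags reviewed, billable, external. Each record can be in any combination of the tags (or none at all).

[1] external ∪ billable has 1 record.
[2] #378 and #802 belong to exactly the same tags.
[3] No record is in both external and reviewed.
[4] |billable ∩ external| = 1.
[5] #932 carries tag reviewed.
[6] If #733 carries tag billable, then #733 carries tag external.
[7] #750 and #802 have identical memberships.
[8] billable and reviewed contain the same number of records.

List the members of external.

external = {#733}

From (5): #932 ∈ reviewed.
(3) (disjoint): #932 ∉ external.
Suppose #378 ∈ external: no assignment then satisfies all the clues, so #378 ∉ external.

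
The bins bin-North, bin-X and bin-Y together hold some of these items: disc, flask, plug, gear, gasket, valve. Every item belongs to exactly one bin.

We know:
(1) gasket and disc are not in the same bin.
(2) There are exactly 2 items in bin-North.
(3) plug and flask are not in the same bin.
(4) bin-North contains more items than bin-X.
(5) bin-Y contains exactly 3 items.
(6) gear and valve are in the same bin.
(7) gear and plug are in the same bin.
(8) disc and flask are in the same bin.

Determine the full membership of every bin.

bin-North = {disc, flask}; bin-X = {gasket}; bin-Y = {gear, plug, valve}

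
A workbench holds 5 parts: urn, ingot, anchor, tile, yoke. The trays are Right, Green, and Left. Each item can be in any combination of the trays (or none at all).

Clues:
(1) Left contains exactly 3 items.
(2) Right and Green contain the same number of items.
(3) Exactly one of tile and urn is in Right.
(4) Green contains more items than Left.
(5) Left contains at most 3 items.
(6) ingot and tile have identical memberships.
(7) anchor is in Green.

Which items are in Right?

Right = {anchor, ingot, tile, yoke}

From (7): anchor ∈ Green.
Suppose urn ∈ Right: no assignment then satisfies all the clues, so urn ∉ Right.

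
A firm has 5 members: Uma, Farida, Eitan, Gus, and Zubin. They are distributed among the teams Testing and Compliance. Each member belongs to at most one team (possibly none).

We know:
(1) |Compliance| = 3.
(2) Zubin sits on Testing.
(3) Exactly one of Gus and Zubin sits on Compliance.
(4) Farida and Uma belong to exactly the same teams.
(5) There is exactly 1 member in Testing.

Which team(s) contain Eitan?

From (2): Zubin ∈ Testing.
(3) (exactly one): Gus ∈ Compliance.
(5): Testing already has 1, so the rest are out.
Suppose Eitan ∈ Compliance: no assignment then satisfies all the clues, so Eitan ∉ Compliance.

Eitan: none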